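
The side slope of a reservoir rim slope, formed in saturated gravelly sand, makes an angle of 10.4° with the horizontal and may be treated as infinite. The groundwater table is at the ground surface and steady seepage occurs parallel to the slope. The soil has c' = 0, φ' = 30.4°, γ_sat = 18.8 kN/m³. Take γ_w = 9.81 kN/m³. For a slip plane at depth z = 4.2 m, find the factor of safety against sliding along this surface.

With seepage parallel to the slope and the water table at the surface, the effective normal stress on the slip plane uses the buoyant unit weight γ' = γ_sat − γ_w while the driving shear stress uses γ_sat:
FS = [c' + γ' z cos²β tanφ'] / [γ_sat z sinβ cosβ]
(For c' = 0 this reduces to FS = (γ'/γ_sat)·tanφ'/tanβ.)
γ' = 18.8 − 9.81 = 8.99 kN/m³
Numerator = 0.0 + 8.99·4.2·cos²10.4°·tan30.4° = 0.0 + 8.99·4.2·0.9674·0.5867 = 21.431 kPa
Denominator = 18.8·4.2·sin10.4°·cos10.4° = 18.8·4.2·0.1805·0.9836 = 14.020 kPa
FS = 21.431 / 14.020 = 1.529

FS = 1.53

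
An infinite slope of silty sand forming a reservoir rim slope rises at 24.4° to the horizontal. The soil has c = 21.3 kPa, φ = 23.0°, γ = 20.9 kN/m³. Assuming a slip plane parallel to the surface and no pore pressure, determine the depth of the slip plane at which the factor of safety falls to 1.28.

Setting FS = 1.28 in FS = [c + γz cos²β tanφ] / [γz sinβ cosβ] and solving for z:
z = c / [γ cosβ (FS·sinβ − cosβ·tanφ)]
  = 21.3 / [20.9·cos24.4°·(1.28·sin24.4° − cos24.4°·tan23.0°)]
  = 21.3 / [20.9·0.9107·(1.28·0.4131 − 0.9107·0.4245)]
  = 21.3 / 2.7068 = 7.869 m

z = 7.87 m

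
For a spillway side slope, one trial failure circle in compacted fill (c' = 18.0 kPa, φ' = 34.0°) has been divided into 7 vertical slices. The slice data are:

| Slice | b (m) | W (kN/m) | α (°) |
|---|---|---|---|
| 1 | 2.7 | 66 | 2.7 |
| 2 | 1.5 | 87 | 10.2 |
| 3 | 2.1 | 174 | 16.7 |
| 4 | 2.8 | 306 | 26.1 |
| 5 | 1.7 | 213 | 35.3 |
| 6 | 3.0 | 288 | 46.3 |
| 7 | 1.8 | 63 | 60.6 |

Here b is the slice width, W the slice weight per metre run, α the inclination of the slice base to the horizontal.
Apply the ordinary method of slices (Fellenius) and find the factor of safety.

Ordinary method of slices: FS = Σ[c'·Δl_i + (W_i cosα_i)·tanφ'] / Σ W_i sinα_i, with Δl_i = b_i / cosα_i.
Slice 1: Δl = 2.7/cos2.7° = 2.703 m; N'_1 = 66·cos2.7° = 65.9; c'Δl = 48.65; W sinα = 3.1
Slice 2: Δl = 1.5/cos10.2° = 1.524 m; N'_2 = 87·cos10.2° = 85.6; c'Δl = 27.43; W sinα = 15.4
Slice 3: Δl = 2.1/cos16.7° = 2.192 m; N'_3 = 174·cos16.7° = 166.7; c'Δl = 39.46; W sinα = 50.0
Slice 4: Δl = 2.8/cos26.1° = 3.118 m; N'_4 = 306·cos26.1° = 274.8; c'Δl = 56.12; W sinα = 134.6
Slice 5: Δl = 1.7/cos35.3° = 2.083 m; N'_5 = 213·cos35.3° = 173.8; c'Δl = 37.49; W sinα = 123.1
Slice 6: Δl = 3.0/cos46.3° = 4.342 m; N'_6 = 288·cos46.3° = 199.0; c'Δl = 78.16; W sinα = 208.2
Slice 7: Δl = 1.8/cos60.6° = 3.667 m; N'_7 = 63·cos60.6° = 30.9; c'Δl = 66.00; W sinα = 54.9
Σc'Δl = 353.3 kN/m; ΣN' = 996.7 kN/m; ΣW sinα = 589.3 kN/m
Resisting = 353.3 + 996.7·tan34.0° = 353.3 + 672.3 = 1025.6 kN/m
FS = 1025.6 / 589.3 = 1.740

FS = 1.74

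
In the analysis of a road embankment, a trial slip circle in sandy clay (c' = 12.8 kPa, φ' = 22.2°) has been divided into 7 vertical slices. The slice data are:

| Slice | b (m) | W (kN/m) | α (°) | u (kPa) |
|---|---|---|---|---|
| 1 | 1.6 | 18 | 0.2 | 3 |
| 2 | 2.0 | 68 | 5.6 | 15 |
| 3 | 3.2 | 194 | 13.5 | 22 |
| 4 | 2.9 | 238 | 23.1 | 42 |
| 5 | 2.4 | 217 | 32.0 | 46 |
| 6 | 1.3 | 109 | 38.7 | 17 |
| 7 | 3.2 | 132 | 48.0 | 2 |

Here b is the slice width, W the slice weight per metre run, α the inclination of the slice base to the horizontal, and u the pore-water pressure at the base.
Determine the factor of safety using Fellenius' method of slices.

Ordinary method of slices: FS = Σ[c'·Δl_i + (W_i cosα_i − u_i·Δl_i)·tanφ'] / Σ W_i sinα_i, with Δl_i = b_i / cosα_i.
Slice 1: Δl = 1.6/cos0.2° = 1.600 m; N'_1 = 18·cos0.2° − 3·1.600 = 13.2; c'Δl = 20.48; W sinα = 0.1
Slice 2: Δl = 2.0/cos5.6° = 2.010 m; N'_2 = 68·cos5.6° − 15·2.010 = 37.5; c'Δl = 25.72; W sinα = 6.6
Slice 3: Δl = 3.2/cos13.5° = 3.291 m; N'_3 = 194·cos13.5° − 22·3.291 = 116.2; c'Δl = 42.12; W sinα = 45.3
Slice 4: Δl = 2.9/cos23.1° = 3.153 m; N'_4 = 238·cos23.1° − 42·3.153 = 86.5; c'Δl = 40.36; W sinα = 93.4
Slice 5: Δl = 2.4/cos32.0° = 2.830 m; N'_5 = 217·cos32.0° − 46·2.830 = 53.8; c'Δl = 36.22; W sinα = 115.0
Slice 6: Δl = 1.3/cos38.7° = 1.666 m; N'_6 = 109·cos38.7° − 17·1.666 = 56.7; c'Δl = 21.32; W sinα = 68.2
Slice 7: Δl = 3.2/cos48.0° = 4.782 m; N'_7 = 132·cos48.0° − 2·4.782 = 78.8; c'Δl = 61.21; W sinα = 98.1
Σc'Δl = 247.4 kN/m; ΣN' = 442.8 kN/m; ΣW sinα = 426.6 kN/m
Resisting = 247.4 + 442.8·tan22.2° = 247.4 + 180.7 = 428.2 kN/m
FS = 428.2 / 426.6 = 1.004

FS = 1.00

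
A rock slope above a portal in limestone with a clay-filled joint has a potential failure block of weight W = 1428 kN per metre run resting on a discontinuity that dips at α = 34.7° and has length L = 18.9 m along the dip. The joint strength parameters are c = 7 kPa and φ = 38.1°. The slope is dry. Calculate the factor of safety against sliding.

Resolving the block weight along and normal to the plane and applying the Mohr–Coulomb strength on the joint:
N' = W cosα = 1428·cos34.7° = 1174.0 kN/m
Driving force T = W sinα = 1428·sin34.7° = 812.9 kN/m
Resisting force R = c·L + N'·tanφ = 7·18.9 + 1174.0·tan38.1° = 132.3 + 920.6 = 1052.9 kN/m
FS = R / T = 1052.9 / 812.9 = 1.295

FS = 1.30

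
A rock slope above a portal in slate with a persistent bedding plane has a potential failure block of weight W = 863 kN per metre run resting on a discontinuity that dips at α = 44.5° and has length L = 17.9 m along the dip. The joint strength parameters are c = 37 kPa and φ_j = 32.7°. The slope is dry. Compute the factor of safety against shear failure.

Resolving the block weight along and normal to the plane and applying the Mohr–Coulomb strength on the joint:
N' = W cosα = 863·cos44.5° = 615.5 kN/m
Driving force T = W sinα = 863·sin44.5° = 604.9 kN/m
Resisting force R = c·L + N'·tanφ_j = 37·17.9 + 615.5·tan32.7° = 662.3 + 395.2 = 1057.5 kN/m
FS = R / T = 1057.5 / 604.9 = 1.748

FS = 1.75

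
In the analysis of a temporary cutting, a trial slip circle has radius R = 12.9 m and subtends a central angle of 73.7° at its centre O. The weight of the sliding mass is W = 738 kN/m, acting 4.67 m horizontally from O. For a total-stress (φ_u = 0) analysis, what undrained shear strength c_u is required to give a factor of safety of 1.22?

c_u = 19.6 kPa

FS = c_u·L_a·R / (W·d), so c_u = FS·W·d / (L_a·R).
Arc length L_a = R·θ = 12.9·(73.7°·π/180) = 12.9·1.2863 = 16.59 m
c_u = 1.22·738·4.67 / (16.59·12.9) = 4204.7 / 214.05 = 19.64 kPa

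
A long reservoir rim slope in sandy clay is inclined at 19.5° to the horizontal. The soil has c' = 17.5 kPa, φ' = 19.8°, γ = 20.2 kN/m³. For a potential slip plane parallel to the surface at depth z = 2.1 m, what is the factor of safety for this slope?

FS = 2.33

For an infinite slope with a slip plane parallel to the surface (no pore pressure): FS = [c' + γz cos²β tanφ'] / [γz sinβ cosβ].
γz = 20.2·2.1 = 42.42 kN/m²
Numerator = 17.5 + 42.42·cos²19.5°·tan19.8° = 17.5 + 42.42·0.8886·0.3600 = 31.070 kPa
Denominator = 42.42·sin19.5°·cos19.5° = 42.42·0.3338·0.9426 = 13.348 kPa
FS = 31.070 / 13.348 = 2.328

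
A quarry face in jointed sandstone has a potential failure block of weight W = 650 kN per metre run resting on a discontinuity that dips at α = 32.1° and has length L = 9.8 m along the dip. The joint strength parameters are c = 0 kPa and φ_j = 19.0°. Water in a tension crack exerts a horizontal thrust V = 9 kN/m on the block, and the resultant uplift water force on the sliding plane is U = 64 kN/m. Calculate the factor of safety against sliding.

FS = 0.47

Resolving the block weight along and normal to the plane and applying the Mohr–Coulomb strength on the joint:
N' = W cosα − U − V sinα = 650·cos32.1° − 64 − 9·sin32.1° = 481.8 kN/m
Driving force T = W sinα + V cosα = 650·sin32.1° + 9·cos32.1° = 353.0 kN/m
Resisting force R = c·L + N'·tanφ_j = 0·9.8 + 481.8·tan19.0° = 0.0 + 165.9 = 165.9 kN/m
FS = R / T = 165.9 / 353.0 = 0.470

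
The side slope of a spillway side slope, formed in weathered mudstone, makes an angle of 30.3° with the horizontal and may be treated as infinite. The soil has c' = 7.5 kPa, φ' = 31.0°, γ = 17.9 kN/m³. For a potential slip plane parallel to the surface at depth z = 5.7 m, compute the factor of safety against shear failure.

FS = 1.20

For an infinite slope with a slip plane parallel to the surface (no pore pressure): FS = [c' + γz cos²β tanφ'] / [γz sinβ cosβ].
γz = 17.9·5.7 = 102.03 kN/m²
Numerator = 7.5 + 102.03·cos²30.3°·tan31.0° = 7.5 + 102.03·0.7455·0.6009 = 53.201 kPa
Denominator = 102.03·sin30.3°·cos30.3° = 102.03·0.5045·0.8634 = 44.445 kPa
FS = 53.201 / 44.445 = 1.197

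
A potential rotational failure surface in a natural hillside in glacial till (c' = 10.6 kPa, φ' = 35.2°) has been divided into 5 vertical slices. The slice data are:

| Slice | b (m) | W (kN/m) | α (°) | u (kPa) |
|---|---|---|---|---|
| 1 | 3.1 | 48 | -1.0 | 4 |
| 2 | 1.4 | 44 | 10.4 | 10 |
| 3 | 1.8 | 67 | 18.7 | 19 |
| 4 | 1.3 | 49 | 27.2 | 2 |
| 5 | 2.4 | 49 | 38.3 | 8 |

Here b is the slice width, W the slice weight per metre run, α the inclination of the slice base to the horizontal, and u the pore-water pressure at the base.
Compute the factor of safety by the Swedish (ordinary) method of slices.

Ordinary method of slices: FS = Σ[c'·Δl_i + (W_i cosα_i − u_i·Δl_i)·tanφ'] / Σ W_i sinα_i, with Δl_i = b_i / cosα_i.
Slice 1: Δl = 3.1/cos(-1.0°) = 3.100 m; N'_1 = 48·cos(-1.0°) − 4·3.100 = 35.6; c'Δl = 32.87; W sinα = -0.8
Slice 2: Δl = 1.4/cos10.4° = 1.423 m; N'_2 = 44·cos10.4° − 10·1.423 = 29.0; c'Δl = 15.09; W sinα = 7.9
Slice 3: Δl = 1.8/cos18.7° = 1.900 m; N'_3 = 67·cos18.7° − 19·1.900 = 27.4; c'Δl = 20.14; W sinα = 21.5
Slice 4: Δl = 1.3/cos27.2° = 1.462 m; N'_4 = 49·cos27.2° − 2·1.462 = 40.7; c'Δl = 15.49; W sinα = 22.4
Slice 5: Δl = 2.4/cos38.3° = 3.058 m; N'_5 = 49·cos38.3° − 8·3.058 = 14.0; c'Δl = 32.42; W sinα = 30.4
Σc'Δl = 116.0 kN/m; ΣN' = 146.6 kN/m; ΣW sinα = 81.4 kN/m
Resisting = 116.0 + 146.6·tan35.2° = 116.0 + 103.4 = 219.4 kN/m
FS = 219.4 / 81.4 = 2.697

FS = 2.70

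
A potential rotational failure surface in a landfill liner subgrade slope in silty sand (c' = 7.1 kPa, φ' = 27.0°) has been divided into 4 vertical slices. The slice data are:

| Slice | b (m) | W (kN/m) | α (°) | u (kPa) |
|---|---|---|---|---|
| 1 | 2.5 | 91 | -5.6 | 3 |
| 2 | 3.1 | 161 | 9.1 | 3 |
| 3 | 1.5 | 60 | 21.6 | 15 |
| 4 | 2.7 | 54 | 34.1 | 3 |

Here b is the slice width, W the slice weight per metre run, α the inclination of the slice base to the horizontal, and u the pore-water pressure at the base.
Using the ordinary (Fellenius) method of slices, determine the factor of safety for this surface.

FS = 3.29

Ordinary method of slices: FS = Σ[c'·Δl_i + (W_i cosα_i − u_i·Δl_i)·tanφ'] / Σ W_i sinα_i, with Δl_i = b_i / cosα_i.
Slice 1: Δl = 2.5/cos(-5.6°) = 2.512 m; N'_1 = 91·cos(-5.6°) − 3·2.512 = 83.0; c'Δl = 17.84; W sinα = -8.9
Slice 2: Δl = 3.1/cos9.1° = 3.140 m; N'_2 = 161·cos9.1° − 3·3.140 = 149.6; c'Δl = 22.29; W sinα = 25.5
Slice 3: Δl = 1.5/cos21.6° = 1.613 m; N'_3 = 60·cos21.6° − 15·1.613 = 31.6; c'Δl = 11.45; W sinα = 22.1
Slice 4: Δl = 2.7/cos34.1° = 3.261 m; N'_4 = 54·cos34.1° − 3·3.261 = 34.9; c'Δl = 23.15; W sinα = 30.3
Σc'Δl = 74.7 kN/m; ΣN' = 299.1 kN/m; ΣW sinα = 68.9 kN/m
Resisting = 74.7 + 299.1·tan27.0° = 74.7 + 152.4 = 227.1 kN/m
FS = 227.1 / 68.9 = 3.294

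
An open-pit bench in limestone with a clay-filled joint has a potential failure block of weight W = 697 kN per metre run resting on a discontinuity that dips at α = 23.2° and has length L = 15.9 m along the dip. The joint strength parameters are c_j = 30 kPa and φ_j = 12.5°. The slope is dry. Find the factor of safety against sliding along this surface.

FS = 2.25

Resolving the block weight along and normal to the plane and applying the Mohr–Coulomb strength on the joint:
N' = W cosα = 697·cos23.2° = 640.6 kN/m
Driving force T = W sinα = 697·sin23.2° = 274.6 kN/m
Resisting force R = c_j·L + N'·tanφ_j = 30·15.9 + 640.6·tan12.5° = 477.0 + 142.0 = 619.0 kN/m
FS = R / T = 619.0 / 274.6 = 2.254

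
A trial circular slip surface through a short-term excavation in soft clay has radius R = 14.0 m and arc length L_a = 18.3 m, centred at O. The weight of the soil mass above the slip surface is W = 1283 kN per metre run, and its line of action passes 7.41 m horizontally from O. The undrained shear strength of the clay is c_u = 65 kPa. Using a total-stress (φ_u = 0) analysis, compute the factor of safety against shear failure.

FS = 1.75

Taking moments about the centre O, the resisting moment is provided by the undrained shear strength acting along the arc:
M_R = c_u·L_a·R = 65·18.30·14.0 = 16653.0 kN·m/m
M_D = W·d = 1283·7.41 = 9507.0 kN·m/m
FS = M_R / M_D = 16653.0 / 9507.0 = 1.752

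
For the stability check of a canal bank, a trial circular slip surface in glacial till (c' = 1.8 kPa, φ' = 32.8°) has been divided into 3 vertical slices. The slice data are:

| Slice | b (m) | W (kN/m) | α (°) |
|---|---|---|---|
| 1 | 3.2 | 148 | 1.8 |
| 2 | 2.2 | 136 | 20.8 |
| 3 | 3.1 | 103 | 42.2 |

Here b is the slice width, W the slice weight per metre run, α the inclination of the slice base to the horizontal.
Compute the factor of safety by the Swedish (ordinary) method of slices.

Ordinary method of slices: FS = Σ[c'·Δl_i + (W_i cosα_i)·tanφ'] / Σ W_i sinα_i, with Δl_i = b_i / cosα_i.
Slice 1: Δl = 3.2/cos1.8° = 3.202 m; N'_1 = 148·cos1.8° = 147.9; c'Δl = 5.76; W sinα = 4.6
Slice 2: Δl = 2.2/cos20.8° = 2.353 m; N'_2 = 136·cos20.8° = 127.1; c'Δl = 4.24; W sinα = 48.3
Slice 3: Δl = 3.1/cos42.2° = 4.185 m; N'_3 = 103·cos42.2° = 76.3; c'Δl = 7.53; W sinα = 69.2
Σc'Δl = 17.5 kN/m; ΣN' = 351.4 kN/m; ΣW sinα = 122.1 kN/m
Resisting = 17.5 + 351.4·tan32.8° = 17.5 + 226.4 = 244.0 kN/m
FS = 244.0 / 122.1 = 1.998

FS = 2.00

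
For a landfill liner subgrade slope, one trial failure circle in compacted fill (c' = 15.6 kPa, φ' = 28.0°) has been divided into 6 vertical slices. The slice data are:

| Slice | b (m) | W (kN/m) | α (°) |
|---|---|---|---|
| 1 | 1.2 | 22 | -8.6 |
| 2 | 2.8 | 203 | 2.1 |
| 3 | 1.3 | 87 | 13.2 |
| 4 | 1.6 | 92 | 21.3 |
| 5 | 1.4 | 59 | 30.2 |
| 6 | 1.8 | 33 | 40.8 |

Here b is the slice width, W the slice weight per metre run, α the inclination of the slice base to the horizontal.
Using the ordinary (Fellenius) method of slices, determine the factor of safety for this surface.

Ordinary method of slices: FS = Σ[c'·Δl_i + (W_i cosα_i)·tanφ'] / Σ W_i sinα_i, with Δl_i = b_i / cosα_i.
Slice 1: Δl = 1.2/cos(-8.6°) = 1.214 m; N'_1 = 22·cos(-8.6°) = 21.8; c'Δl = 18.93; W sinα = -3.3
Slice 2: Δl = 2.8/cos2.1° = 2.802 m; N'_2 = 203·cos2.1° = 202.9; c'Δl = 43.71; W sinα = 7.4
Slice 3: Δl = 1.3/cos13.2° = 1.335 m; N'_3 = 87·cos13.2° = 84.7; c'Δl = 20.83; W sinα = 19.9
Slice 4: Δl = 1.6/cos21.3° = 1.717 m; N'_4 = 92·cos21.3° = 85.7; c'Δl = 26.79; W sinα = 33.4
Slice 5: Δl = 1.4/cos30.2° = 1.620 m; N'_5 = 59·cos30.2° = 51.0; c'Δl = 25.27; W sinα = 29.7
Slice 6: Δl = 1.8/cos40.8° = 2.378 m; N'_6 = 33·cos40.8° = 25.0; c'Δl = 37.09; W sinα = 21.6
Σc'Δl = 172.6 kN/m; ΣN' = 471.0 kN/m; ΣW sinα = 108.7 kN/m
Resisting = 172.6 + 471.0·tan28.0° = 172.6 + 250.4 = 423.1 kN/m
FS = 423.1 / 108.7 = 3.893

FS = 3.89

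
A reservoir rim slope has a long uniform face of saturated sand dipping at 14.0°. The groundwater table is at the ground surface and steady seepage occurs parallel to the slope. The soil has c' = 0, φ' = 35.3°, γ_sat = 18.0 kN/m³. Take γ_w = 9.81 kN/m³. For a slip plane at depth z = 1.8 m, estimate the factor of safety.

With seepage parallel to the slope and the water table at the surface, the effective normal stress on the slip plane uses the buoyant unit weight γ' = γ_sat − γ_w while the driving shear stress uses γ_sat:
FS = [c' + γ' z cos²β tanφ'] / [γ_sat z sinβ cosβ]
(For c' = 0 this reduces to FS = (γ'/γ_sat)·tanφ'/tanβ.)
γ' = 18.0 − 9.81 = 8.19 kN/m³
Numerator = 0.0 + 8.19·1.8·cos²14.0°·tan35.3° = 0.0 + 8.19·1.8·0.9415·0.7080 = 9.827 kPa
Denominator = 18.0·1.8·sin14.0°·cos14.0° = 18.0·1.8·0.2419·0.9703 = 7.605 kPa
FS = 9.827 / 7.605 = 1.292

FS = 1.29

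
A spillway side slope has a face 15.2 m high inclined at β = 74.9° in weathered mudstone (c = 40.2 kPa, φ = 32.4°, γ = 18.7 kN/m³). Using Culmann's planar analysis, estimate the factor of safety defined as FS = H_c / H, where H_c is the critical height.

H_c = (4c/γ) · sinβ cosφ / [1 − cos(β − φ)]
    = (4·40.2/18.7) · sin74.9°·cos32.4° / [1 − cos42.5°]
    = 8.599 · 0.8152 / 0.2627 = 26.68 m
FS = H_c / H = 26.68 / 15.2 = 1.755

FS = 1.76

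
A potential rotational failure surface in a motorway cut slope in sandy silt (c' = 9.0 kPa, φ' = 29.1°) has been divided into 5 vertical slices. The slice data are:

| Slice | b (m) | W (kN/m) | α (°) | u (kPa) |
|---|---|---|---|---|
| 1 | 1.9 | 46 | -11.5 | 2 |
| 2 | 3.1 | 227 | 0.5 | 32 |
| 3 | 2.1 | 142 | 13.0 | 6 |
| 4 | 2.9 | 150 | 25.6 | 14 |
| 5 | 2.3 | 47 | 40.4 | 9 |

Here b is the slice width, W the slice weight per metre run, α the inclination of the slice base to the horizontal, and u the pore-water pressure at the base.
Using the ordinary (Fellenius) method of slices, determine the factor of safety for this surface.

Ordinary method of slices: FS = Σ[c'·Δl_i + (W_i cosα_i − u_i·Δl_i)·tanφ'] / Σ W_i sinα_i, with Δl_i = b_i / cosα_i.
Slice 1: Δl = 1.9/cos(-11.5°) = 1.939 m; N'_1 = 46·cos(-11.5°) − 2·1.939 = 41.2; c'Δl = 17.45; W sinα = -9.2
Slice 2: Δl = 3.1/cos0.5° = 3.100 m; N'_2 = 227·cos0.5° − 32·3.100 = 127.8; c'Δl = 27.90; W sinα = 2.0
Slice 3: Δl = 2.1/cos13.0° = 2.155 m; N'_3 = 142·cos13.0° − 6·2.155 = 125.4; c'Δl = 19.40; W sinα = 31.9
Slice 4: Δl = 2.9/cos25.6° = 3.216 m; N'_4 = 150·cos25.6° − 14·3.216 = 90.3; c'Δl = 28.94; W sinα = 64.8
Slice 5: Δl = 2.3/cos40.4° = 3.020 m; N'_5 = 47·cos40.4° − 9·3.020 = 8.6; c'Δl = 27.18; W sinα = 30.5
Σc'Δl = 120.9 kN/m; ΣN' = 393.3 kN/m; ΣW sinα = 120.0 kN/m
Resisting = 120.9 + 393.3·tan29.1° = 120.9 + 218.9 = 339.8 kN/m
FS = 339.8 / 120.0 = 2.831

FS = 2.83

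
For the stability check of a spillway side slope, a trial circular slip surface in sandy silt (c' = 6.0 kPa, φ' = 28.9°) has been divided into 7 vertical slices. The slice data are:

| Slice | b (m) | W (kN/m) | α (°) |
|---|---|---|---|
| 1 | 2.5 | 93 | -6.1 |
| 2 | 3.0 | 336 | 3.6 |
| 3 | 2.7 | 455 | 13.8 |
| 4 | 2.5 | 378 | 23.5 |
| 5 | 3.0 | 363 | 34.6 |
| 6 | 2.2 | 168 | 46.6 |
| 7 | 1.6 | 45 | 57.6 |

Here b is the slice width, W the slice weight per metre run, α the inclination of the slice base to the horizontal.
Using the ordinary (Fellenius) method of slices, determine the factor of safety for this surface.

Ordinary method of slices: FS = Σ[c'·Δl_i + (W_i cosα_i)·tanφ'] / Σ W_i sinα_i, with Δl_i = b_i / cosα_i.
Slice 1: Δl = 2.5/cos(-6.1°) = 2.514 m; N'_1 = 93·cos(-6.1°) = 92.5; c'Δl = 15.09; W sinα = -9.9
Slice 2: Δl = 3.0/cos3.6° = 3.006 m; N'_2 = 336·cos3.6° = 335.3; c'Δl = 18.04; W sinα = 21.1
Slice 3: Δl = 2.7/cos13.8° = 2.780 m; N'_3 = 455·cos13.8° = 441.9; c'Δl = 16.68; W sinα = 108.5
Slice 4: Δl = 2.5/cos23.5° = 2.726 m; N'_4 = 378·cos23.5° = 346.6; c'Δl = 16.36; W sinα = 150.7
Slice 5: Δl = 3.0/cos34.6° = 3.645 m; N'_5 = 363·cos34.6° = 298.8; c'Δl = 21.87; W sinα = 206.1
Slice 6: Δl = 2.2/cos46.6° = 3.202 m; N'_6 = 168·cos46.6° = 115.4; c'Δl = 19.21; W sinα = 122.1
Slice 7: Δl = 1.6/cos57.6° = 2.986 m; N'_7 = 45·cos57.6° = 24.1; c'Δl = 17.92; W sinα = 38.0
Σc'Δl = 125.2 kN/m; ΣN' = 1654.7 kN/m; ΣW sinα = 636.7 kN/m
Resisting = 125.2 + 1654.7·tan28.9° = 125.2 + 913.4 = 1038.6 kN/m
FS = 1038.6 / 636.7 = 1.631

FS = 1.63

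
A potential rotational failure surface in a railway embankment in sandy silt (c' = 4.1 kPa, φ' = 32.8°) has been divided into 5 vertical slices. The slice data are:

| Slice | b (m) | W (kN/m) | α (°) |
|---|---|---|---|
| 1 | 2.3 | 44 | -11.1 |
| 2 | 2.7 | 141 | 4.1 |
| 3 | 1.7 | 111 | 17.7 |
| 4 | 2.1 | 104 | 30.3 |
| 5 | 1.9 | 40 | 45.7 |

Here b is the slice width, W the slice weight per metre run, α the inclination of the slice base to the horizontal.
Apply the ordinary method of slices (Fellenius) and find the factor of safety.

Ordinary method of slices: FS = Σ[c'·Δl_i + (W_i cosα_i)·tanφ'] / Σ W_i sinα_i, with Δl_i = b_i / cosα_i.
Slice 1: Δl = 2.3/cos(-11.1°) = 2.344 m; N'_1 = 44·cos(-11.1°) = 43.2; c'Δl = 9.61; W sinα = -8.5
Slice 2: Δl = 2.7/cos4.1° = 2.707 m; N'_2 = 141·cos4.1° = 140.6; c'Δl = 11.10; W sinα = 10.1
Slice 3: Δl = 1.7/cos17.7° = 1.784 m; N'_3 = 111·cos17.7° = 105.7; c'Δl = 7.32; W sinα = 33.7
Slice 4: Δl = 2.1/cos30.3° = 2.432 m; N'_4 = 104·cos30.3° = 89.8; c'Δl = 9.97; W sinα = 52.5
Slice 5: Δl = 1.9/cos45.7° = 2.720 m; N'_5 = 40·cos45.7° = 27.9; c'Δl = 11.15; W sinα = 28.6
Σc'Δl = 49.2 kN/m; ΣN' = 407.3 kN/m; ΣW sinα = 116.5 kN/m
Resisting = 49.2 + 407.3·tan32.8° = 49.2 + 262.5 = 311.6 kN/m
FS = 311.6 / 116.5 = 2.676

FS = 2.68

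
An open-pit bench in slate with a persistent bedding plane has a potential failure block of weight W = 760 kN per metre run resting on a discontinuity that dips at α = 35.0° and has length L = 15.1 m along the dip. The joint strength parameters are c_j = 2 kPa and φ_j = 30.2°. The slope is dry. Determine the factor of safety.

Resolving the block weight along and normal to the plane and applying the Mohr–Coulomb strength on the joint:
N' = W cosα = 760·cos35.0° = 622.6 kN/m
Driving force T = W sinα = 760·sin35.0° = 435.9 kN/m
Resisting force R = c_j·L + N'·tanφ_j = 2·15.1 + 622.6·tan30.2° = 30.2 + 362.3 = 392.5 kN/m
FS = R / T = 392.5 / 435.9 = 0.900

FS = 0.90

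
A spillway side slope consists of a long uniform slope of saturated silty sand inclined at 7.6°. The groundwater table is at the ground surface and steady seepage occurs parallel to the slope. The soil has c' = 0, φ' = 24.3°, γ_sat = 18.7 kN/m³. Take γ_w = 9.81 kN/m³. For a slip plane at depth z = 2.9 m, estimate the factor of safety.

FS = 1.61

With seepage parallel to the slope and the water table at the surface, the effective normal stress on the slip plane uses the buoyant unit weight γ' = γ_sat − γ_w while the driving shear stress uses γ_sat:
FS = [c' + γ' z cos²β tanφ'] / [γ_sat z sinβ cosβ]
(For c' = 0 this reduces to FS = (γ'/γ_sat)·tanφ'/tanβ.)
γ' = 18.7 − 9.81 = 8.89 kN/m³
Numerator = 0.0 + 8.89·2.9·cos²7.6°·tan24.3° = 0.0 + 8.89·2.9·0.9825·0.4515 = 11.437 kPa
Denominator = 18.7·2.9·sin7.6°·cos7.6° = 18.7·2.9·0.1323·0.9912 = 7.109 kPa
FS = 11.437 / 7.109 = 1.609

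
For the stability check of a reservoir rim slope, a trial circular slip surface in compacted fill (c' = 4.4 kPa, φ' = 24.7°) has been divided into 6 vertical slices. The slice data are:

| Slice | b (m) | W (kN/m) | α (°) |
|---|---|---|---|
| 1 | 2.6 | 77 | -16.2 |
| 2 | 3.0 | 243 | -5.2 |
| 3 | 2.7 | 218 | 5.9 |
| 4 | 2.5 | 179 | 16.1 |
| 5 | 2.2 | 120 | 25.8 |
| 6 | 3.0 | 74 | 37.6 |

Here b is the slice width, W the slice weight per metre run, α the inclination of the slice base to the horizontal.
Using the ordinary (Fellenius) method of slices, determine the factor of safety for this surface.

Ordinary method of slices: FS = Σ[c'·Δl_i + (W_i cosα_i)·tanφ'] / Σ W_i sinα_i, with Δl_i = b_i / cosα_i.
Slice 1: Δl = 2.6/cos(-16.2°) = 2.708 m; N'_1 = 77·cos(-16.2°) = 73.9; c'Δl = 11.91; W sinα = -21.5
Slice 2: Δl = 3.0/cos(-5.2°) = 3.012 m; N'_2 = 243·cos(-5.2°) = 242.0; c'Δl = 13.25; W sinα = -22.0
Slice 3: Δl = 2.7/cos5.9° = 2.714 m; N'_3 = 218·cos5.9° = 216.8; c'Δl = 11.94; W sinα = 22.4
Slice 4: Δl = 2.5/cos16.1° = 2.602 m; N'_4 = 179·cos16.1° = 172.0; c'Δl = 11.45; W sinα = 49.6
Slice 5: Δl = 2.2/cos25.8° = 2.444 m; N'_5 = 120·cos25.8° = 108.0; c'Δl = 10.75; W sinα = 52.2
Slice 6: Δl = 3.0/cos37.6° = 3.786 m; N'_6 = 74·cos37.6° = 58.6; c'Δl = 16.66; W sinα = 45.2
Σc'Δl = 76.0 kN/m; ΣN' = 871.4 kN/m; ΣW sinα = 125.9 kN/m
Resisting = 76.0 + 871.4·tan24.7° = 76.0 + 400.8 = 476.8 kN/m
FS = 476.8 / 125.9 = 3.786

FS = 3.79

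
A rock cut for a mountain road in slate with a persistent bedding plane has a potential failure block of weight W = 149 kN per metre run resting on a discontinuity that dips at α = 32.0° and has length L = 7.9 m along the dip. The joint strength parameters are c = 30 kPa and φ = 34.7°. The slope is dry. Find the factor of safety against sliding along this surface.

Resolving the block weight along and normal to the plane and applying the Mohr–Coulomb strength on the joint:
N' = W cosα = 149·cos32.0° = 126.4 kN/m
Driving force T = W sinα = 149·sin32.0° = 79.0 kN/m
Resisting force R = c·L + N'·tanφ = 30·7.9 + 126.4·tan34.7° = 237.0 + 87.5 = 324.5 kN/m
FS = R / T = 324.5 / 79.0 = 4.110

FS = 4.11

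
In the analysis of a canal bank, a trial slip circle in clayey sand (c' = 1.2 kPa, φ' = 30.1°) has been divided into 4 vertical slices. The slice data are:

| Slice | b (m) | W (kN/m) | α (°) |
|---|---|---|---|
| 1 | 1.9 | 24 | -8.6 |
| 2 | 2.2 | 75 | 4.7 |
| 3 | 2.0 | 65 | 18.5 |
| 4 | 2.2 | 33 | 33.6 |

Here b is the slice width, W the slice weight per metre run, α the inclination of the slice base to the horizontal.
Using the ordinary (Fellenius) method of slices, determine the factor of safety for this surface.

FS = 2.88

Ordinary method of slices: FS = Σ[c'·Δl_i + (W_i cosα_i)·tanφ'] / Σ W_i sinα_i, with Δl_i = b_i / cosα_i.
Slice 1: Δl = 1.9/cos(-8.6°) = 1.922 m; N'_1 = 24·cos(-8.6°) = 23.7; c'Δl = 2.31; W sinα = -3.6
Slice 2: Δl = 2.2/cos4.7° = 2.207 m; N'_2 = 75·cos4.7° = 74.7; c'Δl = 2.65; W sinα = 6.1
Slice 3: Δl = 2.0/cos18.5° = 2.109 m; N'_3 = 65·cos18.5° = 61.6; c'Δl = 2.53; W sinα = 20.6
Slice 4: Δl = 2.2/cos33.6° = 2.641 m; N'_4 = 33·cos33.6° = 27.5; c'Δl = 3.17; W sinα = 18.3
Σc'Δl = 10.7 kN/m; ΣN' = 187.6 kN/m; ΣW sinα = 41.4 kN/m
Resisting = 10.7 + 187.6·tan30.1° = 10.7 + 108.8 = 119.4 kN/m
FS = 119.4 / 41.4 = 2.881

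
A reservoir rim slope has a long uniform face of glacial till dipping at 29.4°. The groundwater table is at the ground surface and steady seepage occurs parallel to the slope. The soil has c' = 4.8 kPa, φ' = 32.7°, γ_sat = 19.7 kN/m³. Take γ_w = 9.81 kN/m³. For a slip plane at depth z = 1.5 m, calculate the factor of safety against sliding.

FS = 0.95

With seepage parallel to the slope and the water table at the surface, the effective normal stress on the slip plane uses the buoyant unit weight γ' = γ_sat − γ_w while the driving shear stress uses γ_sat:
FS = [c' + γ' z cos²β tanφ'] / [γ_sat z sinβ cosβ]
γ' = 19.7 − 9.81 = 9.89 kN/m³
Numerator = 4.8 + 9.89·1.5·cos²29.4°·tan32.7° = 4.8 + 9.89·1.5·0.7590·0.6420 = 12.029 kPa
Denominator = 19.7·1.5·sin29.4°·cos29.4° = 19.7·1.5·0.4909·0.8712 = 12.638 kPa
FS = 12.029 / 12.638 = 0.952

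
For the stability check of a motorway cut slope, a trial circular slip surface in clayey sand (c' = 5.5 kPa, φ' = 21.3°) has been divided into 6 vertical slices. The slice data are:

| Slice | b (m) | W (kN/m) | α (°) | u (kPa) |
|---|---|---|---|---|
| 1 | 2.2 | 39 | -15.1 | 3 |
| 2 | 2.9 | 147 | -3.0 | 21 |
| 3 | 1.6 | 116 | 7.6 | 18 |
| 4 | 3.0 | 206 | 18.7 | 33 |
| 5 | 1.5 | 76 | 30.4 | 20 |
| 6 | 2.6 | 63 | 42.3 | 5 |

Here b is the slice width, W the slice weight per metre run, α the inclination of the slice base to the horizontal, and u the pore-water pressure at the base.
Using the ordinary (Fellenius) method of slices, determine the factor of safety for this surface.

Ordinary method of slices: FS = Σ[c'·Δl_i + (W_i cosα_i − u_i·Δl_i)·tanφ'] / Σ W_i sinα_i, with Δl_i = b_i / cosα_i.
Slice 1: Δl = 2.2/cos(-15.1°) = 2.279 m; N'_1 = 39·cos(-15.1°) − 3·2.279 = 30.8; c'Δl = 12.53; W sinα = -10.2
Slice 2: Δl = 2.9/cos(-3.0°) = 2.904 m; N'_2 = 147·cos(-3.0°) − 21·2.904 = 85.8; c'Δl = 15.97; W sinα = -7.7
Slice 3: Δl = 1.6/cos7.6° = 1.614 m; N'_3 = 116·cos7.6° − 18·1.614 = 85.9; c'Δl = 8.88; W sinα = 15.3
Slice 4: Δl = 3.0/cos18.7° = 3.167 m; N'_4 = 206·cos18.7° − 33·3.167 = 90.6; c'Δl = 17.42; W sinα = 66.0
Slice 5: Δl = 1.5/cos30.4° = 1.739 m; N'_5 = 76·cos30.4° − 20·1.739 = 30.8; c'Δl = 9.57; W sinα = 38.5
Slice 6: Δl = 2.6/cos42.3° = 3.515 m; N'_6 = 63·cos42.3° − 5·3.515 = 29.0; c'Δl = 19.33; W sinα = 42.4
Σc'Δl = 83.7 kN/m; ΣN' = 353.0 kN/m; ΣW sinα = 144.4 kN/m
Resisting = 83.7 + 353.0·tan21.3° = 83.7 + 137.6 = 221.3 kN/m
FS = 221.3 / 144.4 = 1.533

FS = 1.53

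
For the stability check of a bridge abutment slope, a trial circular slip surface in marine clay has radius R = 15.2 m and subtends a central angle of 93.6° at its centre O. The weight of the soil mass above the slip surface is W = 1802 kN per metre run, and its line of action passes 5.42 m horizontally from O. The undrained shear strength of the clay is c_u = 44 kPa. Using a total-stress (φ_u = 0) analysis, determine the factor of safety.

FS = 1.70

Taking moments about the centre O, the resisting moment is provided by the undrained shear strength acting along the arc:
Arc length L_a = R·θ = 15.2·(93.6°·π/180) = 15.2·1.6336 = 24.83 m
M_R = c_u·L_a·R = 44·24.83·15.2 = 16607.1 kN·m/m
M_D = W·d = 1802·5.42 = 9766.8 kN·m/m
FS = M_R / M_D = 16607.1 / 9766.8 = 1.700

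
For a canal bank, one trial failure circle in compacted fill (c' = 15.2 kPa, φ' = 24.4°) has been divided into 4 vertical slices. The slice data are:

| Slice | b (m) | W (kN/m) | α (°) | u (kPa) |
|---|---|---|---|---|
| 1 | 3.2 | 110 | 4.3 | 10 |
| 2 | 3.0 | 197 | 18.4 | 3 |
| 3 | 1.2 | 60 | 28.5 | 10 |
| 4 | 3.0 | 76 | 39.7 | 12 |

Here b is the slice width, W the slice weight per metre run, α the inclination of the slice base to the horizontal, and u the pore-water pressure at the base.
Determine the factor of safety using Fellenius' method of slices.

FS = 2.14

Ordinary method of slices: FS = Σ[c'·Δl_i + (W_i cosα_i − u_i·Δl_i)·tanφ'] / Σ W_i sinα_i, with Δl_i = b_i / cosα_i.
Slice 1: Δl = 3.2/cos4.3° = 3.209 m; N'_1 = 110·cos4.3° − 10·3.209 = 77.6; c'Δl = 48.78; W sinα = 8.2
Slice 2: Δl = 3.0/cos18.4° = 3.162 m; N'_2 = 197·cos18.4° − 3·3.162 = 177.4; c'Δl = 48.06; W sinα = 62.2
Slice 3: Δl = 1.2/cos28.5° = 1.365 m; N'_3 = 60·cos28.5° − 10·1.365 = 39.1; c'Δl = 20.76; W sinα = 28.6
Slice 4: Δl = 3.0/cos39.7° = 3.899 m; N'_4 = 76·cos39.7° − 12·3.899 = 11.7; c'Δl = 59.27; W sinα = 48.5
Σc'Δl = 176.9 kN/m; ΣN' = 305.8 kN/m; ΣW sinα = 147.6 kN/m
Resisting = 176.9 + 305.8·tan24.4° = 176.9 + 138.7 = 315.6 kN/m
FS = 315.6 / 147.6 = 2.138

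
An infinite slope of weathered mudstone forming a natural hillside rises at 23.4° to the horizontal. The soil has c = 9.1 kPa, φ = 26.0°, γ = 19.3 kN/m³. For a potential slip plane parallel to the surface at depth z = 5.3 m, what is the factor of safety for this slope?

For an infinite slope with a slip plane parallel to the surface (no pore pressure): FS = [c + γz cos²β tanφ] / [γz sinβ cosβ].
γz = 19.3·5.3 = 102.29 kN/m²
Numerator = 9.1 + 102.29·cos²23.4°·tan26.0° = 9.1 + 102.29·0.8423·0.4877 = 51.121 kPa
Denominator = 102.29·sin23.4°·cos23.4° = 102.29·0.3971·0.9178 = 37.283 kPa
FS = 51.121 / 37.283 = 1.371

FS = 1.37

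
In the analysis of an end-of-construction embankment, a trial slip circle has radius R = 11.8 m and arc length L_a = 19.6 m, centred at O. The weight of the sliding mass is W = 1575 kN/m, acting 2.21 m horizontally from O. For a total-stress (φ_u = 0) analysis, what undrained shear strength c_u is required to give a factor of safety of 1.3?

c_u = 19.6 kPa

FS = c_u·L_a·R / (W·d), so c_u = FS·W·d / (L_a·R).
c_u = 1.3·1575·2.21 / (19.60·11.8) = 4525.0 / 231.28 = 19.56 kPa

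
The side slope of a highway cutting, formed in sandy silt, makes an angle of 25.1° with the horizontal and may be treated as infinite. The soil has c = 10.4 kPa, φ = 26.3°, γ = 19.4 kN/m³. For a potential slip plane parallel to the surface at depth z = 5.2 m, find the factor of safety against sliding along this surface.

FS = 1.32

For an infinite slope with a slip plane parallel to the surface (no pore pressure): FS = [c + γz cos²β tanφ] / [γz sinβ cosβ].
γz = 19.4·5.2 = 100.88 kN/m²
Numerator = 10.4 + 100.88·cos²25.1°·tan26.3° = 10.4 + 100.88·0.8201·0.4942 = 51.286 kPa
Denominator = 100.88·sin25.1°·cos25.1° = 100.88·0.4242·0.9056 = 38.752 kPa
FS = 51.286 / 38.752 = 1.323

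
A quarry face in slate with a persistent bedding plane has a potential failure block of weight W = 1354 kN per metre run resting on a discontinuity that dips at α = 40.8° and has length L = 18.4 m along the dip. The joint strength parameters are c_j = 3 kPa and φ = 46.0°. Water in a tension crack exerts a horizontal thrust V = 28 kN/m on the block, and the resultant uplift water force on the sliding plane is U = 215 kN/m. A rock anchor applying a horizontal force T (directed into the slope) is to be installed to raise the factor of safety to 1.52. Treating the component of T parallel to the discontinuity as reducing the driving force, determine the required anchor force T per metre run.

T = 275 kN/m

Resolving forces along and normal to the sliding plane, with the horizontal anchor force T adding T·sinα to the effective normal force and T·cosα acting up the plane against the driving force:
FS = [c_jL + (W cosα − U − V sinα + T sinα) tanφ] / [W sinα + V cosα − T cosα]
Without the anchor: N' = 791.7 kN/m, driving T_d = 905.9 kN/m, resisting R = 3·18.4 + 791.7·tan46.0° = 875.0 kN/m, FS = 0.97.
Setting FS = 1.52 and solving for T:
1.52·(905.9 − T cos40.8°) = 875.0 + T sin40.8°·tan46.0°
T·(sin40.8°·tan46.0° + 1.52·cos40.8°) = 1.52·905.9 − 875.0
T·(0.6534·1.0355 + 1.52·0.7570) = 1377.0 − 875.0 = 502.0
T·1.8273 = 502.0
T = 274.7 kN/m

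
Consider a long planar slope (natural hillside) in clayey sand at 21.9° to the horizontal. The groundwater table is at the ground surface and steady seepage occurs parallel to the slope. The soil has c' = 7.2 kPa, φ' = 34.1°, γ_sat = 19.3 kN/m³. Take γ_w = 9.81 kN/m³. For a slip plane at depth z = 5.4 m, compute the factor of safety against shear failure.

With seepage parallel to the slope and the water table at the surface, the effective normal stress on the slip plane uses the buoyant unit weight γ' = γ_sat − γ_w while the driving shear stress uses γ_sat:
FS = [c' + γ' z cos²β tanφ'] / [γ_sat z sinβ cosβ]
γ' = 19.3 − 9.81 = 9.49 kN/m³
Numerator = 7.2 + 9.49·5.4·cos²21.9°·tan34.1° = 7.2 + 9.49·5.4·0.8609·0.6771 = 37.069 kPa
Denominator = 19.3·5.4·sin21.9°·cos21.9° = 19.3·5.4·0.3730·0.9278 = 36.068 kPa
FS = 37.069 / 36.068 = 1.028

FS = 1.03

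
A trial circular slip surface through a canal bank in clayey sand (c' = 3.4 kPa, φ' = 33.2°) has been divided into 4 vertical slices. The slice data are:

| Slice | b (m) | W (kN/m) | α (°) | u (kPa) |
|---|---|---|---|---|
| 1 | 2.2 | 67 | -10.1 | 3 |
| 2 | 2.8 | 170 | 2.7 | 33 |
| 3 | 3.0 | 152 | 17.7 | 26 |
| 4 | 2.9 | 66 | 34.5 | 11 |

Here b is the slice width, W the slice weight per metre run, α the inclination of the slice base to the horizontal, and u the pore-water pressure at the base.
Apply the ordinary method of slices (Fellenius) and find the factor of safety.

Ordinary method of slices: FS = Σ[c'·Δl_i + (W_i cosα_i − u_i·Δl_i)·tanφ'] / Σ W_i sinα_i, with Δl_i = b_i / cosα_i.
Slice 1: Δl = 2.2/cos(-10.1°) = 2.235 m; N'_1 = 67·cos(-10.1°) − 3·2.235 = 59.3; c'Δl = 7.60; W sinα = -11.7
Slice 2: Δl = 2.8/cos2.7° = 2.803 m; N'_2 = 170·cos2.7° − 33·2.803 = 77.3; c'Δl = 9.53; W sinα = 8.0
Slice 3: Δl = 3.0/cos17.7° = 3.149 m; N'_3 = 152·cos17.7° − 26·3.149 = 62.9; c'Δl = 10.71; W sinα = 46.2
Slice 4: Δl = 2.9/cos34.5° = 3.519 m; N'_4 = 66·cos34.5° − 11·3.519 = 15.7; c'Δl = 11.96; W sinα = 37.4
Σc'Δl = 39.8 kN/m; ΣN' = 215.2 kN/m; ΣW sinα = 79.9 kN/m
Resisting = 39.8 + 215.2·tan33.2° = 39.8 + 140.8 = 180.6 kN/m
FS = 180.6 / 79.9 = 2.262

FS = 2.26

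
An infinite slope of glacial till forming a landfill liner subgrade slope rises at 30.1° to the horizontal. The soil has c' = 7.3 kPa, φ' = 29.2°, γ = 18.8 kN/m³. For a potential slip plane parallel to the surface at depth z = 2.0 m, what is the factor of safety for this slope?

FS = 1.41

For an infinite slope with a slip plane parallel to the surface (no pore pressure): FS = [c' + γz cos²β tanφ'] / [γz sinβ cosβ].
γz = 18.8·2.0 = 37.60 kN/m²
Numerator = 7.3 + 37.60·cos²30.1°·tan29.2° = 7.3 + 37.60·0.7485·0.5589 = 23.029 kPa
Denominator = 37.60·sin30.1°·cos30.1° = 37.60·0.5015·0.8652 = 16.314 kPa
FS = 23.029 / 16.314 = 1.412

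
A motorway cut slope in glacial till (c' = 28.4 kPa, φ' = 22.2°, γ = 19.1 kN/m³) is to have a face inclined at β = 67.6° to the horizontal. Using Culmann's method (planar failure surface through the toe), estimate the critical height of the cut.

Culmann's analysis gives the critical failure plane at α_cr = (β + φ')/2 = (67.6 + 22.2)/2 = 44.9°, and the critical height
H_c = (4c'/γ) · sinβ cosφ' / [1 − cos(β − φ')]
    = (4·28.4/19.1) · sin67.6°·cos22.2° / [1 − cos(45.4°)]
    = 5.948 · 0.9245·0.9259 / [1 − 0.7022]
    = 5.948 · 0.8560 / 0.2978
    = 17.09 m

H_c = 17.09 m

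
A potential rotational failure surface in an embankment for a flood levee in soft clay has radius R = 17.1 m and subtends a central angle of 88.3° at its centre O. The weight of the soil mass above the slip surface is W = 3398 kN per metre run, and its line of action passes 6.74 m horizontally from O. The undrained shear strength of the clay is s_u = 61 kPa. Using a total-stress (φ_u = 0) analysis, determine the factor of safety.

Taking moments about the centre O, the resisting moment is provided by the undrained shear strength acting along the arc:
Arc length L_a = R·θ = 17.1·(88.3°·π/180) = 17.1·1.5411 = 26.35 m
M_R = s_u·L_a·R = 61·26.35·17.1 = 27489.1 kN·m/m
M_D = W·d = 3398·6.74 = 22902.5 kN·m/m
FS = M_R / M_D = 27489.1 / 22902.5 = 1.200

FS = 1.20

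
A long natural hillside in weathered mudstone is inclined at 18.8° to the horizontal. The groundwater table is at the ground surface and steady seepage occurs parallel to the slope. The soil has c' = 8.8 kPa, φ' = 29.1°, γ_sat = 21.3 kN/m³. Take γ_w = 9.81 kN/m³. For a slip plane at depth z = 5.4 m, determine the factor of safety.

FS = 1.13

With seepage parallel to the slope and the water table at the surface, the effective normal stress on the slip plane uses the buoyant unit weight γ' = γ_sat − γ_w while the driving shear stress uses γ_sat:
FS = [c' + γ' z cos²β tanφ'] / [γ_sat z sinβ cosβ]
γ' = 21.3 − 9.81 = 11.49 kN/m³
Numerator = 8.8 + 11.49·5.4·cos²18.8°·tan29.1° = 8.8 + 11.49·5.4·0.8961·0.5566 = 39.748 kPa
Denominator = 21.3·5.4·sin18.8°·cos18.8° = 21.3·5.4·0.3223·0.9466 = 35.089 kPa
FS = 39.748 / 35.089 = 1.133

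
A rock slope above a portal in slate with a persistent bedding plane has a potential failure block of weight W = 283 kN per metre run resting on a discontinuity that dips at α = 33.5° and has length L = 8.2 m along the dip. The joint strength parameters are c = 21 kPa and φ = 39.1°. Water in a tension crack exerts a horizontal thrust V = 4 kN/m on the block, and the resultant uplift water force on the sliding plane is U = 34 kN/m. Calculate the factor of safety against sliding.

Resolving the block weight along and normal to the plane and applying the Mohr–Coulomb strength on the joint:
N' = W cosα − U − V sinα = 283·cos33.5° − 34 − 4·sin33.5° = 199.8 kN/m
Driving force T = W sinα + V cosα = 283·sin33.5° + 4·cos33.5° = 159.5 kN/m
Resisting force R = c·L + N'·tanφ = 21·8.2 + 199.8·tan39.1° = 172.2 + 162.4 = 334.6 kN/m
FS = R / T = 334.6 / 159.5 = 2.097

FS = 2.10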